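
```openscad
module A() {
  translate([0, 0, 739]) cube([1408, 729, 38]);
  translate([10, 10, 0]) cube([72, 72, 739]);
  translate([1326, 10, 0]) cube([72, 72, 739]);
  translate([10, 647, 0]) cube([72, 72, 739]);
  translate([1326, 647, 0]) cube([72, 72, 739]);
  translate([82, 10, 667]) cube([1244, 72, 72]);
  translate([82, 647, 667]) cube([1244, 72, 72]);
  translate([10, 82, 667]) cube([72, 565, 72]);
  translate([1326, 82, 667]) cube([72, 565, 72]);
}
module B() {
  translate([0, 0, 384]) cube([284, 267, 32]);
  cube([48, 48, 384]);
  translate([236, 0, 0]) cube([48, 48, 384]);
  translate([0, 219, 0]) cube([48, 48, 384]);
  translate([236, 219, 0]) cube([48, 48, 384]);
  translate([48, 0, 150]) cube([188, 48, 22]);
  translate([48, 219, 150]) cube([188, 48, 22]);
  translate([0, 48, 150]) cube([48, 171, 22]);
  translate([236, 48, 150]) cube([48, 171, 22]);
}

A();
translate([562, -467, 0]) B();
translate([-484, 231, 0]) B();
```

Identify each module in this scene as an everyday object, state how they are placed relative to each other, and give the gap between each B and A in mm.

A is a table. B is a stool. Two stools sit around the table at the −y, −x sides. The gap between each stool and the table is 200 mm.

Each stool's nearest face is 200 mm from the table's bounding box.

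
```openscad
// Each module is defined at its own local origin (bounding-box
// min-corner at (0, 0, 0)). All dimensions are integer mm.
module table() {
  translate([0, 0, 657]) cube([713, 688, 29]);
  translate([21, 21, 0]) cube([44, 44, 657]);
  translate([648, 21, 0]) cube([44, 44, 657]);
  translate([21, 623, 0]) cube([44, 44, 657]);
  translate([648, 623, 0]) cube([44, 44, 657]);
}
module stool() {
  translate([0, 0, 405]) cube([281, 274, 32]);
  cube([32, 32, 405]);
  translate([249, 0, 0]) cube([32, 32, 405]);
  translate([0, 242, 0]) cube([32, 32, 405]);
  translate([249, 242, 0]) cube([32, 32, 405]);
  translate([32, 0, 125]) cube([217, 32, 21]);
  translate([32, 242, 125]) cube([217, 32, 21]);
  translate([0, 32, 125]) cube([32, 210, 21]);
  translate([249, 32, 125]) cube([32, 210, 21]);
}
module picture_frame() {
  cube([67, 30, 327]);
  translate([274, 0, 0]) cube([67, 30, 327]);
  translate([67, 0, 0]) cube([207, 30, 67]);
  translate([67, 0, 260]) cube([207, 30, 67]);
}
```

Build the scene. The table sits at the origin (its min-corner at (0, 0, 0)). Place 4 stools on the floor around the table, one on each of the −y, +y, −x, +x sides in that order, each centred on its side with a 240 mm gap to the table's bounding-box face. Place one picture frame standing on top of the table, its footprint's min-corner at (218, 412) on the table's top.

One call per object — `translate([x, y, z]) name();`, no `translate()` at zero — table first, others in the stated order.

table();
translate([216, -514, 0]) stool();
translate([216, 928, 0]) stool();
translate([-521, 207, 0]) stool();
translate([953, 207, 0]) stool();
translate([218, 412, 686]) picture_frame();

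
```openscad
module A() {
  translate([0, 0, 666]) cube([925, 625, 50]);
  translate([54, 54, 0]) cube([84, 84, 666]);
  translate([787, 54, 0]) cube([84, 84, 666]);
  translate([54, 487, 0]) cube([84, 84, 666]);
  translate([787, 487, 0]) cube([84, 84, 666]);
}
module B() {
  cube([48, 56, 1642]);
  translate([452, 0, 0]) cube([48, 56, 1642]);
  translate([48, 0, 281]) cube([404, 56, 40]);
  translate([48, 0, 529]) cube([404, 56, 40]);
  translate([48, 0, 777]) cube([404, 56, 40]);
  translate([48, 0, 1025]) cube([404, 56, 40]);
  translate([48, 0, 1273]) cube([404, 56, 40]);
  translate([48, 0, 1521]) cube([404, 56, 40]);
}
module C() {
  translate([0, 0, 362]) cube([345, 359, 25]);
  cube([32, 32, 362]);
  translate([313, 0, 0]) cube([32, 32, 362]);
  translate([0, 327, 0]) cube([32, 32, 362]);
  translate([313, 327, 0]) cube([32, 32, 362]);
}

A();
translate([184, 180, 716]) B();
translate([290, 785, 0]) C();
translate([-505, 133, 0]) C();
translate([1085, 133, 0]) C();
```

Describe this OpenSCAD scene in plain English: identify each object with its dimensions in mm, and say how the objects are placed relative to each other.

A is a table with a 925×625 mm rectangular top, 50 mm thick, top surface at z = 716 mm, supported by four 84×84 mm square legs, each inset 54 mm from the nearest pair of top edges, running from the floor.

B is a straight ladder. Two 48×56 mm vertical rails, 1642 mm tall, stand 500 mm apart (outside-to-outside) with their front faces coplanar on the −y side. 6 rungs, each 56 mm deep and 40 mm tall, span between the inner faces of the rails, front faces flush with the rails. The lowest rung's underside is at z = 281 mm and rungs are spaced 248 mm apart (underside to underside).

C is a simple wooden stool: a rectangular seat 345 mm (x) by 359 mm (y), 25 mm thick, top face at z = 387 mm, on four square legs, each 32×32 mm in cross-section. The legs rest on z = 0, each flush with a corner of the seat.

The ladder is on top of the table. Three stools sit around the table at the +y, −x, +x sides.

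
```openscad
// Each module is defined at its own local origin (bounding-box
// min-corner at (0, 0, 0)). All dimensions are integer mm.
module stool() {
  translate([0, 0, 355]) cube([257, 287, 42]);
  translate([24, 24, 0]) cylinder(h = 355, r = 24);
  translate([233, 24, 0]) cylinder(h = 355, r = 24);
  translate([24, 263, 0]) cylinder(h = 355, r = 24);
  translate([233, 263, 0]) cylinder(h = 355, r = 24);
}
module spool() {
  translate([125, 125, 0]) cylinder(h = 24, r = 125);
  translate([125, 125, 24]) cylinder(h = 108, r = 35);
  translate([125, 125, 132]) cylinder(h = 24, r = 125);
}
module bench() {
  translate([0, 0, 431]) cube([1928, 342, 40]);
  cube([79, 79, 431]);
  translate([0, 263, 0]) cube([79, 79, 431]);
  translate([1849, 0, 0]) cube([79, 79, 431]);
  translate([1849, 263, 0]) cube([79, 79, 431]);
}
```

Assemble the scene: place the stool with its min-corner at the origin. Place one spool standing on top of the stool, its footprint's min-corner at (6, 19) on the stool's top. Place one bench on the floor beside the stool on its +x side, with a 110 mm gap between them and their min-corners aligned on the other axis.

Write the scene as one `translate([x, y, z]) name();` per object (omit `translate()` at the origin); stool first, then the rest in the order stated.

stool();
translate([6, 19, 397]) spool();
translate([367, 0, 0]) bench();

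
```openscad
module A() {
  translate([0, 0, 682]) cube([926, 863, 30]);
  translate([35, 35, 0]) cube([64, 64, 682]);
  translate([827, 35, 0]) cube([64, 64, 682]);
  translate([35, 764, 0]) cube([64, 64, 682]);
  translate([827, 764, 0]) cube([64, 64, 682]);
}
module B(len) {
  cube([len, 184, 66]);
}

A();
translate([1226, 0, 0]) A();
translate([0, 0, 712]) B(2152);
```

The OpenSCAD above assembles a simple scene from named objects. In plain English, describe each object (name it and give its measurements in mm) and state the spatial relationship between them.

A is a table with a 926×863 mm rectangular top, 30 mm thick, top surface at z = 712 mm, supported by four 64×64 mm square legs, each inset 35 mm from the nearest pair of top edges, running from the floor.

B is a rectangular beam 2152 mm long (x), 184 mm deep (y), 66 mm thick (z).

The beam spans the tops of two tables placed 300 mm apart, resting at z = 712 mm.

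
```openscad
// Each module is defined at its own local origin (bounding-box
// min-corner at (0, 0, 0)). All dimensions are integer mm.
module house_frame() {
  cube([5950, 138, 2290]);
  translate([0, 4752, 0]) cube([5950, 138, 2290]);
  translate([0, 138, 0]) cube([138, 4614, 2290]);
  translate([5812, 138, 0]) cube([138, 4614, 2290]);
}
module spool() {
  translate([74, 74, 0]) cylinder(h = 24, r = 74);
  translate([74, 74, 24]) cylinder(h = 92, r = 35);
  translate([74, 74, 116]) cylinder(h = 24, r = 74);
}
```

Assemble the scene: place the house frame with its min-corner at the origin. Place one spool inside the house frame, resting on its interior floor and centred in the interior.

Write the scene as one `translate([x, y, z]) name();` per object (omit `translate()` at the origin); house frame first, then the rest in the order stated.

house_frame();
translate([2901, 2371, 0]) spool();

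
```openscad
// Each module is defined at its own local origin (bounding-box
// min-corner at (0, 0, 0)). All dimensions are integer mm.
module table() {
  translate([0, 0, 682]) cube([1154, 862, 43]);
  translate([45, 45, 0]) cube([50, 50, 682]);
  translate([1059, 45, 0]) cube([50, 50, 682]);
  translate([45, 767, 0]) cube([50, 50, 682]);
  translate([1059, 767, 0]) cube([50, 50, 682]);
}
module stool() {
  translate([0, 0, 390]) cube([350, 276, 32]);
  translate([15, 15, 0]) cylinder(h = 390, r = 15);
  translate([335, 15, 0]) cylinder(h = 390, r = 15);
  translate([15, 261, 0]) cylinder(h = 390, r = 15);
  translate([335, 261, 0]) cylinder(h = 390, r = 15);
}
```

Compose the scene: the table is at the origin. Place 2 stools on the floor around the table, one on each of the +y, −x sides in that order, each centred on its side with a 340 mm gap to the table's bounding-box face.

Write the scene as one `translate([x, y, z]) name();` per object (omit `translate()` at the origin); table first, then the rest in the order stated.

table();
translate([402, 1202, 0]) stool();
translate([-690, 293, 0]) stool();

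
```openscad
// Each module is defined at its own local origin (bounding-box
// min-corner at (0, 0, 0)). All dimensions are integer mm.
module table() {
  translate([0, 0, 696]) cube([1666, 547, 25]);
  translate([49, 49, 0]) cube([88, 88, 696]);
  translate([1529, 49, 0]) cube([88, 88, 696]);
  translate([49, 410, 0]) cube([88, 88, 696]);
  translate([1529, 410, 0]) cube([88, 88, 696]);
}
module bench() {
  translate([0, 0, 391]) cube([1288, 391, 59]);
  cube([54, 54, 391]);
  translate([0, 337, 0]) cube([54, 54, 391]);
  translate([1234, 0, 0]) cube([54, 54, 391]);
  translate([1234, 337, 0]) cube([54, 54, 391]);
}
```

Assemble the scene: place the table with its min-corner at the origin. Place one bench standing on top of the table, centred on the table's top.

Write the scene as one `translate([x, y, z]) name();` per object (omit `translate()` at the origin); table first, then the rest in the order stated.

table();
translate([189, 78, 721]) bench();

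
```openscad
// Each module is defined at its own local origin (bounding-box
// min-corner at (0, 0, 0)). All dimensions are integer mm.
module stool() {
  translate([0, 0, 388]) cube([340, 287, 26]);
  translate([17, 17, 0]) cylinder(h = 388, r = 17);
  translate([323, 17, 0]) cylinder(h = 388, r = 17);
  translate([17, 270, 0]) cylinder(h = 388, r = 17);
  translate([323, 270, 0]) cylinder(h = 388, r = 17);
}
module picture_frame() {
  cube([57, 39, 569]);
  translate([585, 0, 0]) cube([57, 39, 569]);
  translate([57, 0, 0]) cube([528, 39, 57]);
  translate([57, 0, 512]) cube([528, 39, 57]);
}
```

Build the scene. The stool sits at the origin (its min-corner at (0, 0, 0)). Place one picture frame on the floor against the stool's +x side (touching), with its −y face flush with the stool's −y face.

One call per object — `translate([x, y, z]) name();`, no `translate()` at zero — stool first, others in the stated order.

stool();
translate([340, 0, 0]) picture_frame();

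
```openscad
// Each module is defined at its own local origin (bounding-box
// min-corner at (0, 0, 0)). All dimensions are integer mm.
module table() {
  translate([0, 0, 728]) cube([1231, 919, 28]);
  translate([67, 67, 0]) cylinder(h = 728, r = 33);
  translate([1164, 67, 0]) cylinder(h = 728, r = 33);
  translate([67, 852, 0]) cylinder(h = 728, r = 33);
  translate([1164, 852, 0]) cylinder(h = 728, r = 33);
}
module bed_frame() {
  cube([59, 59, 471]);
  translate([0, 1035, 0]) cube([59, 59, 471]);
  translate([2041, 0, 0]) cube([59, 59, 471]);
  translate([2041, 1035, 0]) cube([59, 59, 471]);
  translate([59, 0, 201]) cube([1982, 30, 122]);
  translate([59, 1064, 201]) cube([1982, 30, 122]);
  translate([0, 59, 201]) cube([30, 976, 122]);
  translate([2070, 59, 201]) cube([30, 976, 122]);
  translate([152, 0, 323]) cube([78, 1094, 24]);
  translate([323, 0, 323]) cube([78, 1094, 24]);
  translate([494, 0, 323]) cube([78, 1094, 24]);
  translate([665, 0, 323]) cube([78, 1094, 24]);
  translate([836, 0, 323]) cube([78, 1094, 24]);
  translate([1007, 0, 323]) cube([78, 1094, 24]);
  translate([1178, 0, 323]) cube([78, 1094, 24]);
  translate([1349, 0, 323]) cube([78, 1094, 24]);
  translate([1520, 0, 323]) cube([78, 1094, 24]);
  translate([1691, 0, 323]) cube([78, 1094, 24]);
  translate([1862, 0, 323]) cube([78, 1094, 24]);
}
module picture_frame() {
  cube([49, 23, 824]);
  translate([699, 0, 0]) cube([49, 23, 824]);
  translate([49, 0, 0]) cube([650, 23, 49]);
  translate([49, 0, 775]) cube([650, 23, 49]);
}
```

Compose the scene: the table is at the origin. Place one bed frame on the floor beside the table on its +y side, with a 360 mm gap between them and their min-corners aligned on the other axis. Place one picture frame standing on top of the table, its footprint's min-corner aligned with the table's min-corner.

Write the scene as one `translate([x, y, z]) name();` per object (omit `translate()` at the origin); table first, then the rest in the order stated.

table();
translate([0, 1279, 0]) bed_frame();
translate([0, 0, 756]) picture_frame();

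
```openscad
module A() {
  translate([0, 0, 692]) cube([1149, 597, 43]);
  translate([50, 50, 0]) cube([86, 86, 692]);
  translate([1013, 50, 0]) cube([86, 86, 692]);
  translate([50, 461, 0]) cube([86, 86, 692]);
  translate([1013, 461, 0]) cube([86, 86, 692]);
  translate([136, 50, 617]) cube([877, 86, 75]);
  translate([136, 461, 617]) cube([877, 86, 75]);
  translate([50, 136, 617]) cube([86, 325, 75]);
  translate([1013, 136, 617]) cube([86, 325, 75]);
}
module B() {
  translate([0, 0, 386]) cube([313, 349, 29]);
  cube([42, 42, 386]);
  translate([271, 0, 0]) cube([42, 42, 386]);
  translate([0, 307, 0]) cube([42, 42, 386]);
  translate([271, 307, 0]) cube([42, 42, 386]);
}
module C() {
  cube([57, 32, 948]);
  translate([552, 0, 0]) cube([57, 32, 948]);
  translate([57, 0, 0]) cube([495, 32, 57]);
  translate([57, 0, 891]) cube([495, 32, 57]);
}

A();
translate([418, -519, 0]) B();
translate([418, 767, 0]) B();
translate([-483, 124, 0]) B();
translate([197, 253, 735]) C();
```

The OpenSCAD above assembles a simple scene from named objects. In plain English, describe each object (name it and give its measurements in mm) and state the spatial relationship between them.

A is a table: top 1149 mm (x) × 597 mm (y), 43 mm thick, upper face at z = 735 mm, on four 86×86 mm square legs, each inset 50 mm from the nearest pair of top edges, running from z = 0 to the bottom of the top. Four apron rails, 86 mm thick and 75 mm tall, run between adjacent legs with their top edges flush with the underside of the top and their outer faces flush with the legs' outer faces.

B is a simple wooden stool: a rectangular seat 313 mm (x) by 349 mm (y), 29 mm thick, top face at z = 415 mm, on four square legs, each 42×42 mm in cross-section. The legs rest on z = 0, each flush with a corner of the seat.

C is a picture frame with a 495×834 mm rectangular opening (x by z) and a uniform 57 mm border on every side. Frame depth is 32 mm along y. It is built from two vertical stiles running the full outside height and two horizontal rails spanning the gap between the stiles.

Three stools sit around the table at the −y, +y, −x sides. The picture frame is on top of the table.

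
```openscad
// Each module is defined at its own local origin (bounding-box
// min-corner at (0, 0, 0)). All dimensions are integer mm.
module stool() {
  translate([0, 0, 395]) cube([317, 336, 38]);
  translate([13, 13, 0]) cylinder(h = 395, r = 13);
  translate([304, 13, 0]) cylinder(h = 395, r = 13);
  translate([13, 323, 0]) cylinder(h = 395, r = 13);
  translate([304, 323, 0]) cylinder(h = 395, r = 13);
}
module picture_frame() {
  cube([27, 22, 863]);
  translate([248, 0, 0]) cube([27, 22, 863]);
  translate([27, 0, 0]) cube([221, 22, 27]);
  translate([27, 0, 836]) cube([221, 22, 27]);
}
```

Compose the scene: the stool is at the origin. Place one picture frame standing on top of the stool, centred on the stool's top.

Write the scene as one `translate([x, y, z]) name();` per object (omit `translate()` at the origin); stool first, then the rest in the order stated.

stool();
translate([21, 157, 433]) picture_frame();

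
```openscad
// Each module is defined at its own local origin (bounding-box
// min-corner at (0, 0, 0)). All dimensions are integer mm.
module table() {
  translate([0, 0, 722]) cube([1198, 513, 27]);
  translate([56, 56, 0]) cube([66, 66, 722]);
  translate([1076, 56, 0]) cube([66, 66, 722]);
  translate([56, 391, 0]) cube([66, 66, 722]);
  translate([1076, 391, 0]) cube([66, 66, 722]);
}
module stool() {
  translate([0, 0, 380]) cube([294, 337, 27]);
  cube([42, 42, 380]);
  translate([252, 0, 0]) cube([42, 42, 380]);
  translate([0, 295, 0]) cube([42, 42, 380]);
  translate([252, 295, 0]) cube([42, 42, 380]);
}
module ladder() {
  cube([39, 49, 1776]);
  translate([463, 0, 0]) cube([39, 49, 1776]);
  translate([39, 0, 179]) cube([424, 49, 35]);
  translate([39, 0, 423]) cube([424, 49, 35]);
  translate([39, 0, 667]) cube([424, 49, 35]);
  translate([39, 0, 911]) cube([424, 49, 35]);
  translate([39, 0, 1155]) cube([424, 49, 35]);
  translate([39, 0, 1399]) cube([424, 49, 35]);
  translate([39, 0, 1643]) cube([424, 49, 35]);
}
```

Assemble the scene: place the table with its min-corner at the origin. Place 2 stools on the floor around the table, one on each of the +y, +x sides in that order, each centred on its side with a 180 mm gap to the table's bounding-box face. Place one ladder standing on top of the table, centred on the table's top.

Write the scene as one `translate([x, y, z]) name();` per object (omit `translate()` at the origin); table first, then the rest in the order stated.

table();
translate([452, 693, 0]) stool();
translate([1378, 88, 0]) stool();
translate([348, 232, 749]) ladder();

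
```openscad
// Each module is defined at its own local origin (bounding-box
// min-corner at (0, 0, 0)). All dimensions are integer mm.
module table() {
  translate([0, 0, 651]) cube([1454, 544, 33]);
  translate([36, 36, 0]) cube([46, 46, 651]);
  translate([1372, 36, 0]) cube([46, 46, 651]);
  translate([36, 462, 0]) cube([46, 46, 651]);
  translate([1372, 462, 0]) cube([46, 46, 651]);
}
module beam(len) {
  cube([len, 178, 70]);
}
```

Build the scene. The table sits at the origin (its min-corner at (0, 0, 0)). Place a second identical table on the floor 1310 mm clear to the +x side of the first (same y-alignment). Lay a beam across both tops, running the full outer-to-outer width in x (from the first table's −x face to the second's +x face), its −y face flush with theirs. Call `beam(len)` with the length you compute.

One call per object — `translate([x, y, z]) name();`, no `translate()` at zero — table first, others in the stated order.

table();
translate([2764, 0, 0]) table();
translate([0, 0, 684]) beam(4218);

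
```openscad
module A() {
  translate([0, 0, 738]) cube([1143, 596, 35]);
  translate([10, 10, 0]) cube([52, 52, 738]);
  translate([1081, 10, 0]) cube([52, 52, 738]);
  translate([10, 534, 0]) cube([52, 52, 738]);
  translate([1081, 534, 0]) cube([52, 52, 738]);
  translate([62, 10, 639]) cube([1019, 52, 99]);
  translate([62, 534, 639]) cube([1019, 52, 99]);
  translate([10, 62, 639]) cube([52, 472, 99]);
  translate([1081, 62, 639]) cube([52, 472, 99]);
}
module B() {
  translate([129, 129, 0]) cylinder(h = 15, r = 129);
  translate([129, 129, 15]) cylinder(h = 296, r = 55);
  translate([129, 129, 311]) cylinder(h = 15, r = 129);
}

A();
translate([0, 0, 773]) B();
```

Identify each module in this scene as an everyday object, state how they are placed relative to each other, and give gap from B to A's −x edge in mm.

The spool's min-x is at 0; the table's min-x is 0; gap = 0 mm.

A is a table. B is a spool. The spool is on top of the table. The gap from the spool to the table's −x edge is 0 mm.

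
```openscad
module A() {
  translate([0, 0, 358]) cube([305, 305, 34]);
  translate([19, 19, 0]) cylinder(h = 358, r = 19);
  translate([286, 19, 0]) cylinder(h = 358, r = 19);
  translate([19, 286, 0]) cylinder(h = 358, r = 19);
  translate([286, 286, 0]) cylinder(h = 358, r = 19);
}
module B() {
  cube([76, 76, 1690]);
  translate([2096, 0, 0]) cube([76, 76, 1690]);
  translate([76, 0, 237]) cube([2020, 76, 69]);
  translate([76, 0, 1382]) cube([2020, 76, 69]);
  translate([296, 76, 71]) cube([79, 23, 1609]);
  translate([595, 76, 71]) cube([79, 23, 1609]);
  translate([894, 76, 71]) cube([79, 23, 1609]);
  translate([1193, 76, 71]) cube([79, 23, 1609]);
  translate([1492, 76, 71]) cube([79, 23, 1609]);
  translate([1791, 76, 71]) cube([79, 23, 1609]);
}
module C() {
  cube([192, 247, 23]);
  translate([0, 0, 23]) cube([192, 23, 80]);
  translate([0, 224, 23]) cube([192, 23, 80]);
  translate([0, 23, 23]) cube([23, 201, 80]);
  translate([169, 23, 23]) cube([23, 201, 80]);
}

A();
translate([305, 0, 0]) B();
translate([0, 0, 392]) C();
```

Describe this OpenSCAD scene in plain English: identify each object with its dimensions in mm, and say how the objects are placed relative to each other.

A is a four-legged stool. The seat is a 305×305×34 mm slab whose top surface is at z = 392 mm; four round legs, each 38 mm in diameter, run from the floor (z = 0) to the underside of the seat, each leg's axis is inset half a diameter from the nearest pair of seat edges (so the leg's bounding box is flush with the corner).

B is a fence section. Two 76×76 mm posts, 1690 mm tall, stand on the floor with a clear span of 2020 mm between their inner faces. Two horizontal rails of 76×69 mm section span the gap between the posts with their undersides at z = 237 mm and z = 1382 mm, flush with the posts' −y face. 6 pickets, each 79 mm wide, 23 mm thick and 1609 mm tall, are fixed to the +y face of the rails with their bottoms at z = 71 mm, evenly spaced across the span with equal gaps (rounded down to the nearest mm) at the −x end and between each pair — any rounding remainder accumulates at the +x end.

C is an open-topped rectangular box: outside dimensions 192×247×103 mm, with a uniform wall and base thickness of 23 mm. The base is a full 192×247 slab on the floor; four walls sit on top of the base. The front and back walls (the −y and +y sides) span the full width; the two side walls fit between them.

The fence section is against the stool's +x side, with their −y faces flush. The open box is on top of the stool.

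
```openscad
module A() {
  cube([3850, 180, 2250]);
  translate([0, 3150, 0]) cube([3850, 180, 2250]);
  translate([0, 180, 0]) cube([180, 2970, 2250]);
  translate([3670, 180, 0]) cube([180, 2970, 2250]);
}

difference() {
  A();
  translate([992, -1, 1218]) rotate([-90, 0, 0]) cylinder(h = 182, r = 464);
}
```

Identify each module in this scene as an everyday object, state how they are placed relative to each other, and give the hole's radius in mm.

The subtracted cylinder has r = 464 mm.

A is a house frame. The house frame has a circular hole through its front wall. The hole's radius is 464 mm.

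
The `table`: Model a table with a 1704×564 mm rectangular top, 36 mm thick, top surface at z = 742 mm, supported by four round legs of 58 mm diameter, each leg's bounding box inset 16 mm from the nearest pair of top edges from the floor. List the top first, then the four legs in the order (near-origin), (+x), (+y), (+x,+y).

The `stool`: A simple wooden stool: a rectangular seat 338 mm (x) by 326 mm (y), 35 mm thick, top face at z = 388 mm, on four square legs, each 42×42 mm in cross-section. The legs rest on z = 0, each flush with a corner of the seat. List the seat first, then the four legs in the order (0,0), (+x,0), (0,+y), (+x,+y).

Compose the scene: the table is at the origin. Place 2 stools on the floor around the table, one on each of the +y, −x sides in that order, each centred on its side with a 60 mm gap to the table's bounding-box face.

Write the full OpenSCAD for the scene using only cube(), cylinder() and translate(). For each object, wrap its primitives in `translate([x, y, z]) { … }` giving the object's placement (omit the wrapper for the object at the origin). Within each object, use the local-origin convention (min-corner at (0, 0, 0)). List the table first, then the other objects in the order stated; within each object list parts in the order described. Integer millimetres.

translate([0, 0, 706]) cube([1704, 564, 36]);
translate([45, 45, 0]) cylinder(h = 706, r = 29);
translate([1659, 45, 0]) cylinder(h = 706, r = 29);
translate([45, 519, 0]) cylinder(h = 706, r = 29);
translate([1659, 519, 0]) cylinder(h = 706, r = 29);
translate([683, 624, 0]) {
  translate([0, 0, 353]) cube([338, 326, 35]);
  cube([42, 42, 353]);
  translate([296, 0, 0]) cube([42, 42, 353]);
  translate([0, 284, 0]) cube([42, 42, 353]);
  translate([296, 284, 0]) cube([42, 42, 353]);
}
translate([-398, 119, 0]) {
  translate([0, 0, 353]) cube([338, 326, 35]);
  cube([42, 42, 353]);
  translate([296, 0, 0]) cube([42, 42, 353]);
  translate([0, 284, 0]) cube([42, 42, 353]);
  translate([296, 284, 0]) cube([42, 42, 353]);
}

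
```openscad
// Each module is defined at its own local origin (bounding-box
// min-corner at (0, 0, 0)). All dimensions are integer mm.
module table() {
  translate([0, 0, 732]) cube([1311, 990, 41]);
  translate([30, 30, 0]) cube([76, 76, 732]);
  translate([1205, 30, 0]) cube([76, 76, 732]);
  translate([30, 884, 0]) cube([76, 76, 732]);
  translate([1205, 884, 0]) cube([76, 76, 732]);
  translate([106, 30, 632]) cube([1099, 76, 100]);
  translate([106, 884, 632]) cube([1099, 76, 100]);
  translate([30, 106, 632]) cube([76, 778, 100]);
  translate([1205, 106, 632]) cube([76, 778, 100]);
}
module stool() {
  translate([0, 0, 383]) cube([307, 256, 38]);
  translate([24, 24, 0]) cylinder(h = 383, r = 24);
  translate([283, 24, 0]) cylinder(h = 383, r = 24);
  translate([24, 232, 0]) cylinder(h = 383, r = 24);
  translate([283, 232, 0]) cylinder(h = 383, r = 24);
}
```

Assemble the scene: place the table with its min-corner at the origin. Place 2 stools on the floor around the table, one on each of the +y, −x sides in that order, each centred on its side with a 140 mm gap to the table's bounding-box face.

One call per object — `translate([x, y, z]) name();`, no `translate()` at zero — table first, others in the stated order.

table();
translate([502, 1130, 0]) stool();
translate([-447, 367, 0]) stool();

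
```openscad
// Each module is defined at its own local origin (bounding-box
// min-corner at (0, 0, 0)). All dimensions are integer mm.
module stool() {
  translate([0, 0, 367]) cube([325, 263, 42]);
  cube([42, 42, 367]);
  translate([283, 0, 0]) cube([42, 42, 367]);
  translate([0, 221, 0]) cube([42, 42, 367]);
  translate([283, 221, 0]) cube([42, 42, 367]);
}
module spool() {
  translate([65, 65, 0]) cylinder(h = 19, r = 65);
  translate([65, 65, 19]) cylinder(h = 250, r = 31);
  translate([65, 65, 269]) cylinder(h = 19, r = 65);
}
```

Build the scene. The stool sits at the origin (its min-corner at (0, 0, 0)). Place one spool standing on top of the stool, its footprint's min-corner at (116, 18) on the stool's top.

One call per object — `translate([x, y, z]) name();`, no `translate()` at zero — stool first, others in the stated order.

stool();
translate([116, 18, 409]) spool();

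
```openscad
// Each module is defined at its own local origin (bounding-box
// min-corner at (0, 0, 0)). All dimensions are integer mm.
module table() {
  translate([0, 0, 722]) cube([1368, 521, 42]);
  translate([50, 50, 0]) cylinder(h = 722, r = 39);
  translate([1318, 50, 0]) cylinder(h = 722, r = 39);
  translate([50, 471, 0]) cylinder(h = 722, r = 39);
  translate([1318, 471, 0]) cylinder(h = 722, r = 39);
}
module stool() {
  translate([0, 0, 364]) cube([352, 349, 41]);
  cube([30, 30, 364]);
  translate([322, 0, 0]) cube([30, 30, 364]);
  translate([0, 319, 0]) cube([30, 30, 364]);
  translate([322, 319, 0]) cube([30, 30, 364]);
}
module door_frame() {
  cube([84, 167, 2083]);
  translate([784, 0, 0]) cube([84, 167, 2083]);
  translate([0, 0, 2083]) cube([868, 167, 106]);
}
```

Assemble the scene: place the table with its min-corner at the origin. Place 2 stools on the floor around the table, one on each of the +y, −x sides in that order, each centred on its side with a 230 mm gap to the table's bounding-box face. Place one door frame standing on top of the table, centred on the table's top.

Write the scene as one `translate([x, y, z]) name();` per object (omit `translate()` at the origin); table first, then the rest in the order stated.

table();
translate([508, 751, 0]) stool();
translate([-582, 86, 0]) stool();
translate([250, 177, 764]) door_frame();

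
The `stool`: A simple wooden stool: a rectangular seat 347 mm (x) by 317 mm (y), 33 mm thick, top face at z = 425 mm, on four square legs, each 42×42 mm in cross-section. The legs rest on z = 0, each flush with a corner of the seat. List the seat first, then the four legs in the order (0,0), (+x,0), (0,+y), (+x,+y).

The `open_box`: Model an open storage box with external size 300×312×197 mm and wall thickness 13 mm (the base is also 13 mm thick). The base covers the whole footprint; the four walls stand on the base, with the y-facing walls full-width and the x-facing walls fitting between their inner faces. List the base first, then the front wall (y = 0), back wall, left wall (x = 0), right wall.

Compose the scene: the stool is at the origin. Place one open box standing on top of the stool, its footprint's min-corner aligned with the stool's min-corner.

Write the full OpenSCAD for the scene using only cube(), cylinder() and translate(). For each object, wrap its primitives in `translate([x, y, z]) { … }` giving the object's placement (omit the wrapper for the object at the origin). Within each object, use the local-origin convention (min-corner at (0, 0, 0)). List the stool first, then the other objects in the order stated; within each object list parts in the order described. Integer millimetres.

translate([0, 0, 392]) cube([347, 317, 33]);
cube([42, 42, 392]);
translate([305, 0, 0]) cube([42, 42, 392]);
translate([0, 275, 0]) cube([42, 42, 392]);
translate([305, 275, 0]) cube([42, 42, 392]);
translate([0, 0, 425]) {
  cube([300, 312, 13]);
  translate([0, 0, 13]) cube([300, 13, 184]);
  translate([0, 299, 13]) cube([300, 13, 184]);
  translate([0, 13, 13]) cube([13, 286, 184]);
  translate([287, 13, 13]) cube([13, 286, 184]);
}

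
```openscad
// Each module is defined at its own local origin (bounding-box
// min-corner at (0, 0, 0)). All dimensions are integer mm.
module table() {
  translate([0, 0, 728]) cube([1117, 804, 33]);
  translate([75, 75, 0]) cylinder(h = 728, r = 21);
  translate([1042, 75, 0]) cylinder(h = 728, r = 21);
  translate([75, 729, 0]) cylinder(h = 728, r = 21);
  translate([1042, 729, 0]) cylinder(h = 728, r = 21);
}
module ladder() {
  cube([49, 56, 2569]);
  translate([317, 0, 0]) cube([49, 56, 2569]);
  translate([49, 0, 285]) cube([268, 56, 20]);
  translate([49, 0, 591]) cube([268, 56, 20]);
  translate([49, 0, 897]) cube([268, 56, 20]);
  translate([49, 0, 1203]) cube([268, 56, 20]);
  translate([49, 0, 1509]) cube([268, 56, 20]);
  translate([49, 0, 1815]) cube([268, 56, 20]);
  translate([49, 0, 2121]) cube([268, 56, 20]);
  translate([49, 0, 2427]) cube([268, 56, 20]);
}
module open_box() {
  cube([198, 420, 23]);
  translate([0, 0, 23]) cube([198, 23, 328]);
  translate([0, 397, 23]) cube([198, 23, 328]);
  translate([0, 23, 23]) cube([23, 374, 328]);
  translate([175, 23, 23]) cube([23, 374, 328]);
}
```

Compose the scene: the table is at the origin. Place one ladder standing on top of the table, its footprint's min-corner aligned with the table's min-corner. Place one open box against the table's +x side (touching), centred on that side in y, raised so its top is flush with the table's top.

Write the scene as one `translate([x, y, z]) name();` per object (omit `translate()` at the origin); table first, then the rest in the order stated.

table();
translate([0, 0, 761]) ladder();
translate([1117, 192, 410]) open_box();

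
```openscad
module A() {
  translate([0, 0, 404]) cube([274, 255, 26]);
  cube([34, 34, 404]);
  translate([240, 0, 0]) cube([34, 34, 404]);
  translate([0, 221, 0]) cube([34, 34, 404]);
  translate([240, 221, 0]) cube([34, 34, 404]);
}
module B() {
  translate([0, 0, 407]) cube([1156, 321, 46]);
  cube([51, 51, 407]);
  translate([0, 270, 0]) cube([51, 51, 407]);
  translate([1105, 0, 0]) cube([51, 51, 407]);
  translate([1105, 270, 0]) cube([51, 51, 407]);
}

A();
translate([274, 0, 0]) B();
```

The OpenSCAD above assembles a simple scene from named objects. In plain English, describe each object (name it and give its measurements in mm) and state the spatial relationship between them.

A is a four-legged stool. The seat is a 274×255×26 mm slab whose top surface is at z = 430 mm; four square legs, each 34×34 mm in cross-section, run from the floor (z = 0) to the underside of the seat, each flush with a corner of the seat.

B is a long wooden bench with a 1156 mm (x) × 321 mm (y) seat, 46 mm thick, its top surface 453 mm above the floor. Four 51 mm square legs at the seat corners, flush with the edges, run from z = 0 to the seat underside.

The bench is against the stool's +x side, with their −y faces flush.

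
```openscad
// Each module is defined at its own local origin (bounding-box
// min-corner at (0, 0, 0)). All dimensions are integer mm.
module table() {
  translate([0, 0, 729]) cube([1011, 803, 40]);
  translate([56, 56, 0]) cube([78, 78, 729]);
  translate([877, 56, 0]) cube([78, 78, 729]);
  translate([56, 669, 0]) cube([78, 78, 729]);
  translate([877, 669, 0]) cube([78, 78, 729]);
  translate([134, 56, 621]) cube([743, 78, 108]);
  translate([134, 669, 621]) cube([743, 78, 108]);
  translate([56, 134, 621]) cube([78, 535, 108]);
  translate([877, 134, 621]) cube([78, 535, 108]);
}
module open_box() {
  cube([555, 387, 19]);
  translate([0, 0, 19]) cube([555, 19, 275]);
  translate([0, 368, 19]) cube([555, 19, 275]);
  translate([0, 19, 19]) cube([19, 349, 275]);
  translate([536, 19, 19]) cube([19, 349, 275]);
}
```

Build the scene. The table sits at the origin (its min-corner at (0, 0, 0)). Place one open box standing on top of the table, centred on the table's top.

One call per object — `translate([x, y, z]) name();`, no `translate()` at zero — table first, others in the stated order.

table();
translate([228, 208, 769]) open_box();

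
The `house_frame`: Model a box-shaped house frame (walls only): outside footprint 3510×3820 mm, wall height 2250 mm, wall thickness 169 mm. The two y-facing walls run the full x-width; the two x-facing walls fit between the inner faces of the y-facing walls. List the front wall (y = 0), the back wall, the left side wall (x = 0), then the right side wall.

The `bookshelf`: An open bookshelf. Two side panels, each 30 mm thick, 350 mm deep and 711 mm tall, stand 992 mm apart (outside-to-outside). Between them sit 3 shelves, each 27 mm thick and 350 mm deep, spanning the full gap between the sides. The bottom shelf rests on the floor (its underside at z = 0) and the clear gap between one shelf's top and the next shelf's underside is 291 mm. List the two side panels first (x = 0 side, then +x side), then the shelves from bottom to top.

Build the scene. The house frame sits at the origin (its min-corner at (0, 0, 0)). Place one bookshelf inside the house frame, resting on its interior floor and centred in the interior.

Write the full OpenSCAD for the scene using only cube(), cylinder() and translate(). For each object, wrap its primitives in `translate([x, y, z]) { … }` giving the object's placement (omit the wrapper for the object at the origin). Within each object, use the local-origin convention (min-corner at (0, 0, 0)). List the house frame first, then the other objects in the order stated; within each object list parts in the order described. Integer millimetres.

cube([3510, 169, 2250]);
translate([0, 3651, 0]) cube([3510, 169, 2250]);
translate([0, 169, 0]) cube([169, 3482, 2250]);
translate([3341, 169, 0]) cube([169, 3482, 2250]);
translate([1259, 1735, 0]) {
  cube([30, 350, 711]);
  translate([962, 0, 0]) cube([30, 350, 711]);
  translate([30, 0, 0]) cube([932, 350, 27]);
  translate([30, 0, 318]) cube([932, 350, 27]);
  translate([30, 0, 636]) cube([932, 350, 27]);
}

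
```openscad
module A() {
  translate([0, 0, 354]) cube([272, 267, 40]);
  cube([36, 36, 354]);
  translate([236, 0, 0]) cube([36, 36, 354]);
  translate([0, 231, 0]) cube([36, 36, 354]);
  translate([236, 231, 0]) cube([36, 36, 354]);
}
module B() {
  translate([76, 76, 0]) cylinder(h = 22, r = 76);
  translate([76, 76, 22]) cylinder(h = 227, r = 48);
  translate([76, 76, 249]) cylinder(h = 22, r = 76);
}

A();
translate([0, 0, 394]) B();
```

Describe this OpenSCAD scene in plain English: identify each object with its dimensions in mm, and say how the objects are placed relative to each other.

A is a four-legged stool. The seat is 272×267 mm, 40 mm thick, top at z = 394 mm. It stands on four square legs, each 36×36 mm in cross-section, from z = 0 to the seat underside, each flush with a corner of the seat.

B is a spool: two coaxial disc flanges of radius 76 mm and thickness 22 mm, joined by a core cylinder of radius 48 mm and height 227 mm. The lower flange rests on z = 0 and the three cylinders share a vertical axis.

The spool is on top of the stool.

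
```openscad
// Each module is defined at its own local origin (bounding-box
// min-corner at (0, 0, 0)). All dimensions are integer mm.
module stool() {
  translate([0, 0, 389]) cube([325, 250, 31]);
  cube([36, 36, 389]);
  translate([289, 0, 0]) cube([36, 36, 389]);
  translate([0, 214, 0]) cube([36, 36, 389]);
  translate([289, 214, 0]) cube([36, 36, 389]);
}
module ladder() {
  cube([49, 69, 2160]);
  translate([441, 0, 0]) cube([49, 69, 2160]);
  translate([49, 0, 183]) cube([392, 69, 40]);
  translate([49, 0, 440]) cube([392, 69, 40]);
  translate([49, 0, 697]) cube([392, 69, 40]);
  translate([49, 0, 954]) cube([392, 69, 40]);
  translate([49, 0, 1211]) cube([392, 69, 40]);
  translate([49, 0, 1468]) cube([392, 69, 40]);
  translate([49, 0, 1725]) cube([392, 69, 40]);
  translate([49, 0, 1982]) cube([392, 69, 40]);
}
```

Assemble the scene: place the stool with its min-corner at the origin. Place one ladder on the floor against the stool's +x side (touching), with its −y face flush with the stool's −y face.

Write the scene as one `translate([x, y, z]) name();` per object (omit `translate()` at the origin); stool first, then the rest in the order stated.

stool();
translate([325, 0, 0]) ladder();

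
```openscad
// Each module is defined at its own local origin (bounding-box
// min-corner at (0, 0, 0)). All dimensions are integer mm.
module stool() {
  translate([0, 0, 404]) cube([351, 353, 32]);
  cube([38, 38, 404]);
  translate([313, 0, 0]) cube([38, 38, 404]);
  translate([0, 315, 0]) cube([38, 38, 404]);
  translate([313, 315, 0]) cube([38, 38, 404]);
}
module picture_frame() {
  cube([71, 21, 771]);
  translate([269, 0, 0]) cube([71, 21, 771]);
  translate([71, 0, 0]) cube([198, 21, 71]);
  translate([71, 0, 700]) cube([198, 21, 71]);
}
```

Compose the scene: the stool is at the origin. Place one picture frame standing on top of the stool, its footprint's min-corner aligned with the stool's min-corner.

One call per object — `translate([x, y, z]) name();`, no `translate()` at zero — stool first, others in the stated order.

stool();
translate([0, 0, 436]) picture_frame();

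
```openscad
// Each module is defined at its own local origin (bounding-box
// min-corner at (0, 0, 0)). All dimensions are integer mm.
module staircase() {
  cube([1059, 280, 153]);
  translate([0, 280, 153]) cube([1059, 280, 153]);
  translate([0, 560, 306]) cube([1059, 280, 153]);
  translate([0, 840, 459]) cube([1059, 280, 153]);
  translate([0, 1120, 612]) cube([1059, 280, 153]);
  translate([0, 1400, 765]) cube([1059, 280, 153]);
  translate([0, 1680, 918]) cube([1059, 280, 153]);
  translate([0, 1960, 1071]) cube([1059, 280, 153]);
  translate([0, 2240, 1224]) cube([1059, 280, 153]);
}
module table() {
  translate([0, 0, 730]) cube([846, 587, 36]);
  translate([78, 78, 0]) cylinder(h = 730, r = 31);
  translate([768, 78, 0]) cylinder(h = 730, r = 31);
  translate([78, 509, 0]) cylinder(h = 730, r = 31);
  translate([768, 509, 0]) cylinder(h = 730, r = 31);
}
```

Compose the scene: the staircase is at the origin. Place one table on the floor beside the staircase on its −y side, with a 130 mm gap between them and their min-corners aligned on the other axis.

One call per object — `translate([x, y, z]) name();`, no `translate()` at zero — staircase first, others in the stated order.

staircase();
translate([0, -717, 0]) table();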